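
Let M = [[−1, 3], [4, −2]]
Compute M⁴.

M² = [[13, −9], [−12, 16]]
M³ = [[−49, 57], [76, −68]]
M⁴ = [[277, −261], [−348, 364]]

[[277, −261], [−348, 364]]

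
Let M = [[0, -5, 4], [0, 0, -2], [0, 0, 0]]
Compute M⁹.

[[0, 0, 0], [0, 0, 0], [0, 0, 0]]

M is strictly triangular, hence nilpotent: M³ = 0, so M⁹ = 0.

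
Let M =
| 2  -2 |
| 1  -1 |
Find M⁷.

M² = M (a projection; rank 1, trace 1), so M⁷ = M.

[[2, -2], [1, -1]]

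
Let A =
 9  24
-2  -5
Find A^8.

tr A = 4 and det A = 3, so the characteristic polynomial is λ² − (4)λ + (3) with roots 1 and 3.
Eigenvectors give P = [[-3, 4], [1, -1]] with P⁻¹ = [[1, 4], [1, 3]], and A = P·diag(1, 3)·P⁻¹.
Then A^8 = P·diag(1, 6561)·P⁻¹ = [[-3, 26244], [1, -6561]] · [[1, 4], [1, 3]] = [[26241, 78720], [-6560, -19679]].

[[26241, 78720], [-6560, -19679]]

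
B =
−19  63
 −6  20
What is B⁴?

[[−89, 315], [−30, 106]]

tr B = 1 and det B = −2, so the characteristic polynomial is λ² − (1)λ + (−2) with roots −1 and 2.
Eigenvectors give P = [[7, 3], [2, 1]] with P⁻¹ = [[1, −3], [−2, 7]], and B = P·diag(−1, 2)·P⁻¹.
Then B⁴ = P·diag(1, 16)·P⁻¹ = [[7, 48], [2, 16]] · [[1, −3], [−2, 7]] = [[−89, 315], [−30, 106]].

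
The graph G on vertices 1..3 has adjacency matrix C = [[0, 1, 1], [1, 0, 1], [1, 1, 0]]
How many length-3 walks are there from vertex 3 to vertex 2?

3

The number of length-3 walks from vertex 3 to vertex 2 is entry (3,2) of C³, where C is the adjacency matrix.
C² = [[2, 1, 1], [1, 2, 1], [1, 1, 2]]
C³ = [[2, 3, 3], [3, 2, 3], [3, 3, 2]]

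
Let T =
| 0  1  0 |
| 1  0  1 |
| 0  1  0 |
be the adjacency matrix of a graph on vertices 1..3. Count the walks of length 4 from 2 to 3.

The number of length-4 walks from vertex 2 to vertex 3 is entry (2,3) of T^4, where T is the adjacency matrix.
T^2 = [[1, 0, 1], [0, 2, 0], [1, 0, 1]]
T^3 = [[0, 2, 0], [2, 0, 2], [0, 2, 0]]
T^4 = [[2, 0, 2], [0, 4, 0], [2, 0, 2]]

0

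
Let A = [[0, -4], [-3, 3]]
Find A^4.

A^2 = [[12, -12], [-9, 21]]
A^3 = [[36, -84], [-63, 99]]
A^4 = [[252, -396], [-297, 549]]

[[252, -396], [-297, 549]]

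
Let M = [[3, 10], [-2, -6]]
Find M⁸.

tr M = -3 and det M = 2, so the characteristic polynomial is λ² − (-3)λ + (2) with roots -2 and -1.
Eigenvectors give P = [[-2, 5], [1, -2]] with P⁻¹ = [[2, 5], [1, 2]], and M = P·diag(-2, -1)·P⁻¹.
Then M⁸ = P·diag(256, 1)·P⁻¹ = [[-512, 5], [256, -2]] · [[2, 5], [1, 2]] = [[-1019, -2550], [510, 1276]].

[[-1019, -2550], [510, 1276]]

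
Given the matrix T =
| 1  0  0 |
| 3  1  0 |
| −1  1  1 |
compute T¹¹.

T = I + N where N = [[0, 0, 0], [3, 0, 0], [−1, 1, 0]] is strictly lower-triangular, so N³ = 0.
(I + N)¹¹ = I + 11·N + 55·N² = [[1, 0, 0], [33, 1, 0], [154, 11, 1]].

[[1, 0, 0], [33, 1, 0], [154, 11, 1]]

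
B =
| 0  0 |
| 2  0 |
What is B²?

[[0, 0], [0, 0]]

B is strictly triangular, hence nilpotent: B² = 0, so B² = 0.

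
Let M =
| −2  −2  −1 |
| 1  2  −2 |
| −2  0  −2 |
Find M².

[[4, 0, 8], [4, 2, −1], [8, 4, 6]]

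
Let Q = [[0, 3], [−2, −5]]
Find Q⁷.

[[3990, 6177], [−4118, −6305]]

tr Q = −5 and det Q = 6, so the characteristic polynomial is λ² − (−5)λ + (6) with roots −2 and −3.
Eigenvectors give P = [[−3, 1], [2, −1]] with P⁻¹ = [[−1, −1], [−2, −3]], and Q = P·diag(−2, −3)·P⁻¹.
Then Q⁷ = P·diag(−128, −2187)·P⁻¹ = [[384, −2187], [−256, 2187]] · [[−1, −1], [−2, −3]] = [[3990, 6177], [−4118, −6305]].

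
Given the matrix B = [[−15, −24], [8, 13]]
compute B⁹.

tr B = −2 and det B = −3, so the characteristic polynomial is λ² − (−2)λ + (−3) with roots 1 and −3.
Eigenvectors give P = [[−3, −2], [2, 1]] with P⁻¹ = [[1, 2], [−2, −3]], and B = P·diag(1, −3)·P⁻¹.
Then B⁹ = P·diag(1, −19683)·P⁻¹ = [[−3, 39366], [2, −19683]] · [[1, 2], [−2, −3]] = [[−78735, −118104], [39368, 59053]].

[[−78735, −118104], [39368, 59053]]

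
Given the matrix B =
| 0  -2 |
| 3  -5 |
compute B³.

[[30, -38], [57, -65]]

tr B = -5 and det B = 6, so the characteristic polynomial is λ² − (-5)λ + (6) with roots -2 and -3.
Eigenvectors give P = [[1, -2], [1, -3]] with P⁻¹ = [[3, -2], [1, -1]], and B = P·diag(-2, -3)·P⁻¹.
Then B³ = P·diag(-8, -27)·P⁻¹ = [[-8, 54], [-8, 81]] · [[3, -2], [1, -1]] = [[30, -38], [57, -65]].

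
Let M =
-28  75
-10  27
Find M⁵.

[[-1618, 4125], [-550, 1407]]

tr M = -1 and det M = -6, so the characteristic polynomial is λ² − (-1)λ + (-6) with roots -3 and 2.
Eigenvectors give P = [[3, -5], [1, -2]] with P⁻¹ = [[2, -5], [1, -3]], and M = P·diag(-3, 2)·P⁻¹.
Then M⁵ = P·diag(-243, 32)·P⁻¹ = [[-729, -160], [-243, -64]] · [[2, -5], [1, -3]] = [[-1618, 4125], [-550, 1407]].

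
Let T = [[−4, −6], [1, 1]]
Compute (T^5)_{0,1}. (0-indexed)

tr T = −3 and det T = 2, so the characteristic polynomial is λ² − (−3)λ + (2) with roots −1 and −2.
Eigenvectors give P = [[−2, −3], [1, 1]] with P⁻¹ = [[1, 3], [−1, −2]], and T = P·diag(−1, −2)·P⁻¹.
Then T^5 = P·diag(−1, −32)·P⁻¹ = [[2, 96], [−1, −32]] · [[1, 3], [−1, −2]] = [[−94, −186], [31, 61]].

−186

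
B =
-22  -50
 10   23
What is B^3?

tr B = 1 and det B = -6, so the characteristic polynomial is λ² − (1)λ + (-6) with roots 3 and -2.
Eigenvectors give P = [[-2, 5], [1, -2]] with P⁻¹ = [[2, 5], [1, 2]], and B = P·diag(3, -2)·P⁻¹.
Then B^3 = P·diag(27, -8)·P⁻¹ = [[-54, -40], [27, 16]] · [[2, 5], [1, 2]] = [[-148, -350], [70, 167]].

[[-148, -350], [70, 167]]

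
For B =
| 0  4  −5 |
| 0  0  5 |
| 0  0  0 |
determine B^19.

[[0, 0, 0], [0, 0, 0], [0, 0, 0]]

B is strictly triangular, hence nilpotent: B^3 = 0, so B^19 = 0.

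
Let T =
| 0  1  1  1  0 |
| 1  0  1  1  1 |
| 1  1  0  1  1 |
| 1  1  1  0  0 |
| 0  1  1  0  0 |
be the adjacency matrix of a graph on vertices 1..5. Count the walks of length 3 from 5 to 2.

7

The number of length-3 walks from vertex 5 to vertex 2 is entry (5,2) of T³, where T is the adjacency matrix.
T² = [[3, 2, 2, 2, 2], [2, 4, 3, 2, 1], [2, 3, 4, 2, 1], [2, 2, 2, 3, 2], [2, 1, 1, 2, 2]]
T³ = [[6, 9, 9, 7, 4], [9, 8, 9, 9, 7], [9, 9, 8, 9, 7], [7, 9, 9, 6, 4], [4, 7, 7, 4, 2]]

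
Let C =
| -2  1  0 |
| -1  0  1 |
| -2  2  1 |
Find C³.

[[-6, 5, -1], [-3, 2, 2], [-6, 6, 3]]

C² = [[3, -2, 1], [0, 1, 1], [0, 0, 3]]
C³ = [[-6, 5, -1], [-3, 2, 2], [-6, 6, 3]]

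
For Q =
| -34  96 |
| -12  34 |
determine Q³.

tr Q = 0 and det Q = -4, so the characteristic polynomial is λ² − (0)λ + (-4) with roots 2 and -2.
Eigenvectors give P = [[-8, 3], [-3, 1]] with P⁻¹ = [[1, -3], [3, -8]], and Q = P·diag(2, -2)·P⁻¹.
Then Q³ = P·diag(8, -8)·P⁻¹ = [[-64, -24], [-24, -8]] · [[1, -3], [3, -8]] = [[-136, 384], [-48, 136]].

[[-136, 384], [-48, 136]]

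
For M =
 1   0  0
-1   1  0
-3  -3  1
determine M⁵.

M = I + N where N = [[0, 0, 0], [-1, 0, 0], [-3, -3, 0]] is strictly lower-triangular, so N³ = 0.
(I + N)⁵ = I + 5·N + 10·N² = [[1, 0, 0], [-5, 1, 0], [15, -15, 1]].

[[1, 0, 0], [-5, 1, 0], [15, -15, 1]]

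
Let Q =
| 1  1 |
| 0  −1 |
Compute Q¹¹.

Q² = I (check: tr Q = 0 and det Q = −1), so Q¹¹ = Q since 11 is odd.

[[1, 1], [0, −1]]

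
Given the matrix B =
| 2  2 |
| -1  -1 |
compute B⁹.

[[2, 2], [-1, -1]]

B² = B (a projection; rank 1, trace 1), so B⁹ = B.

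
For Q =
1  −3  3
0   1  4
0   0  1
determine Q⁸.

Q = I + N where N = [[0, −3, 3], [0, 0, 4], [0, 0, 0]] is strictly upper-triangular, so N³ = 0.
(I + N)⁸ = I + 8·N + 28·N² = [[1, −24, −312], [0, 1, 32], [0, 0, 1]].

[[1, −24, −312], [0, 1, 32], [0, 0, 1]]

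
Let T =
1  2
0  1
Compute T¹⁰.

[[1, 20], [0, 1]]

T = I + N where N = [[0, 2], [0, 0]] is strictly upper-triangular, so N² = 0.
(I + N)¹⁰ = I + 10·N = [[1, 20], [0, 1]].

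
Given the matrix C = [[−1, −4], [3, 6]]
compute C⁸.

[[−18659, −25220], [18915, 25476]]

tr C = 5 and det C = 6, so the characteristic polynomial is λ² − (5)λ + (6) with roots 3 and 2.
Eigenvectors give P = [[−1, 4], [1, −3]] with P⁻¹ = [[3, 4], [1, 1]], and C = P·diag(3, 2)·P⁻¹.
Then C⁸ = P·diag(6561, 256)·P⁻¹ = [[−6561, 1024], [6561, −768]] · [[3, 4], [1, 1]] = [[−18659, −25220], [18915, 25476]].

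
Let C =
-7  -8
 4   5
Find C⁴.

tr C = -2 and det C = -3, so the characteristic polynomial is λ² − (-2)λ + (-3) with roots -3 and 1.
Eigenvectors give P = [[-2, -1], [1, 1]] with P⁻¹ = [[-1, -1], [1, 2]], and C = P·diag(-3, 1)·P⁻¹.
Then C⁴ = P·diag(81, 1)·P⁻¹ = [[-162, -1], [81, 1]] · [[-1, -1], [1, 2]] = [[161, 160], [-80, -79]].

[[161, 160], [-80, -79]]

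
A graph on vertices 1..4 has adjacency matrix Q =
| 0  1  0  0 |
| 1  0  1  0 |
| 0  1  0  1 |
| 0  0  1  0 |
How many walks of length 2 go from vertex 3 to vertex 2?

0

The number of length-2 walks from vertex 3 to vertex 2 is entry (3,2) of Q², where Q is the adjacency matrix.
Q² = [[1, 0, 1, 0], [0, 2, 0, 1], [1, 0, 2, 0], [0, 1, 0, 1]]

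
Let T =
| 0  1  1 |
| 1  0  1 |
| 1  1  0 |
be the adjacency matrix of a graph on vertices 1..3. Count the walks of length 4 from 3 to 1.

The number of length-4 walks from vertex 3 to vertex 1 is entry (3,1) of T⁴, where T is the adjacency matrix.
T² = [[2, 1, 1], [1, 2, 1], [1, 1, 2]]
T³ = [[2, 3, 3], [3, 2, 3], [3, 3, 2]]
T⁴ = [[6, 5, 5], [5, 6, 5], [5, 5, 6]]

5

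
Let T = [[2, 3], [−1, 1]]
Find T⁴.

[[−26, −9], [3, −23]]

T² = [[1, 9], [−3, −2]]
T³ = [[−7, 12], [−4, −11]]
T⁴ = [[−26, −9], [3, −23]]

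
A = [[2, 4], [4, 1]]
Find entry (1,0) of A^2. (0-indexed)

12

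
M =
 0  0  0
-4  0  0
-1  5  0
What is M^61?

M is strictly triangular, hence nilpotent: M^3 = 0, so M^61 = 0.

[[0, 0, 0], [0, 0, 0], [0, 0, 0]]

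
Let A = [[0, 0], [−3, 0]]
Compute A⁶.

[[0, 0], [0, 0]]

A is strictly triangular, hence nilpotent: A² = 0, so A⁶ = 0.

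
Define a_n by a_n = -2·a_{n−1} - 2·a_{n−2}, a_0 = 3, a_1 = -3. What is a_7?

With companion matrix M = [[-2, -2], [1, 0]], [a_n, a_{n−1}]ᵀ = M·[a_{n−1}, a_{n−2}]ᵀ, so [a_7, a_6]ᵀ = M^6·[a_1, a_0]ᵀ.
M^6 = [[-8, -16], [8, 8]], giving [a_7, a_6]ᵀ = [[-24], [0]].

-24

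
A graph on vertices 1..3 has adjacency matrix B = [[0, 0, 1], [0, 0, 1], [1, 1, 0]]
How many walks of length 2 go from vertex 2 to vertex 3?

0

The number of length-2 walks from vertex 2 to vertex 3 is entry (2,3) of B², where B is the adjacency matrix.
B² = [[1, 1, 0], [1, 1, 0], [0, 0, 2]]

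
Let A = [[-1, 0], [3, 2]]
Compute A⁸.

[[1, 0], [255, 256]]

tr A = 1 and det A = -2, so the characteristic polynomial is λ² − (1)λ + (-2) with roots -1 and 2.
Eigenvectors give P = [[1, 0], [-1, 1]] with P⁻¹ = [[1, 0], [1, 1]], and A = P·diag(-1, 2)·P⁻¹.
Then A⁸ = P·diag(1, 256)·P⁻¹ = [[1, 0], [-1, 256]] · [[1, 0], [1, 1]] = [[1, 0], [255, 256]].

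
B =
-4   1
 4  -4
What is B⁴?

[[656, -320], [-1280, 656]]

B² = [[20, -8], [-32, 20]]
B³ = [[-112, 52], [208, -112]]
B⁴ = [[656, -320], [-1280, 656]]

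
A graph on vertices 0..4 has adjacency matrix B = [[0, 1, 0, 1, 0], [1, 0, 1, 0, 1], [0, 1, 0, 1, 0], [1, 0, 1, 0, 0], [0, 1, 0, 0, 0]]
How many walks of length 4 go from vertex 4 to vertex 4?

The number of length-4 walks from vertex 4 to vertex 4 is entry (4,4) of B⁴, where B is the adjacency matrix.
B² = [[2, 0, 2, 0, 1], [0, 3, 0, 2, 0], [2, 0, 2, 0, 1], [0, 2, 0, 2, 0], [1, 0, 1, 0, 1]]
B³ = [[0, 5, 0, 4, 0], [5, 0, 5, 0, 3], [0, 5, 0, 4, 0], [4, 0, 4, 0, 2], [0, 3, 0, 2, 0]]
B⁴ = [[9, 0, 9, 0, 5], [0, 13, 0, 10, 0], [9, 0, 9, 0, 5], [0, 10, 0, 8, 0], [5, 0, 5, 0, 3]]

3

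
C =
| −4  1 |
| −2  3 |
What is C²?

[[14, −1], [2, 7]]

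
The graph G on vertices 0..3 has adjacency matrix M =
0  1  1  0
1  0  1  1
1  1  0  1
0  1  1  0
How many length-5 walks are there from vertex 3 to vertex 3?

18

The number of length-5 walks from vertex 3 to vertex 3 is entry (3,3) of M⁵, where M is the adjacency matrix.
M² = [[2, 1, 1, 2], [1, 3, 2, 1], [1, 2, 3, 1], [2, 1, 1, 2]]
M³ = [[2, 5, 5, 2], [5, 4, 5, 5], [5, 5, 4, 5], [2, 5, 5, 2]]
M⁴ = [[10, 9, 9, 10], [9, 15, 14, 9], [9, 14, 15, 9], [10, 9, 9, 10]]
M⁵ = [[18, 29, 29, 18], [29, 32, 33, 29], [29, 33, 32, 29], [18, 29, 29, 18]]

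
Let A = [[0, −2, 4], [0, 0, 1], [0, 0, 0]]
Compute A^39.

[[0, 0, 0], [0, 0, 0], [0, 0, 0]]

A is strictly triangular, hence nilpotent: A^3 = 0, so A^39 = 0.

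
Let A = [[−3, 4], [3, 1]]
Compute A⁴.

A² = [[21, −8], [−6, 13]]
A³ = [[−87, 76], [57, −11]]
A⁴ = [[489, −272], [−204, 217]]

[[489, −272], [−204, 217]]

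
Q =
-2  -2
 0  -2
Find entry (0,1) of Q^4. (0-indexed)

Q^2 = [[4, 8], [0, 4]]
Q^3 = [[-8, -24], [0, -8]]
Q^4 = [[16, 64], [0, 16]]

64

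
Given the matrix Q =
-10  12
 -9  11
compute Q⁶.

[[-188, 252], [-189, 253]]

tr Q = 1 and det Q = -2, so the characteristic polynomial is λ² − (1)λ + (-2) with roots -1 and 2.
Eigenvectors give P = [[4, -1], [3, -1]] with P⁻¹ = [[1, -1], [3, -4]], and Q = P·diag(-1, 2)·P⁻¹.
Then Q⁶ = P·diag(1, 64)·P⁻¹ = [[4, -64], [3, -64]] · [[1, -1], [3, -4]] = [[-188, 252], [-189, 253]].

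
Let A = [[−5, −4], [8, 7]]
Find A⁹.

tr A = 2 and det A = −3, so the characteristic polynomial is λ² − (2)λ + (−3) with roots −1 and 3.
Eigenvectors give P = [[−1, −1], [1, 2]] with P⁻¹ = [[−2, −1], [1, 1]], and A = P·diag(−1, 3)·P⁻¹.
Then A⁹ = P·diag(−1, 19683)·P⁻¹ = [[1, −19683], [−1, 39366]] · [[−2, −1], [1, 1]] = [[−19685, −19684], [39368, 39367]].

[[−19685, −19684], [39368, 39367]]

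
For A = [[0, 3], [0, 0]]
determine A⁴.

[[0, 0], [0, 0]]

A is strictly triangular, hence nilpotent: A² = 0, so A⁴ = 0.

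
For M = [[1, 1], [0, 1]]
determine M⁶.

M = I + N where N = [[0, 1], [0, 0]] is strictly upper-triangular, so N² = 0.
(I + N)⁶ = I + 6·N = [[1, 6], [0, 1]].

[[1, 6], [0, 1]]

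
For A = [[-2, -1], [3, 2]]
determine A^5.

A² = I (check: tr A = 0 and det A = -1), so A^5 = A since 5 is odd.

[[-2, -1], [3, 2]]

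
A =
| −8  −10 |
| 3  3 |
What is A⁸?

[[38086, 63050], [−18915, −31269]]

tr A = −5 and det A = 6, so the characteristic polynomial is λ² − (−5)λ + (6) with roots −2 and −3.
Eigenvectors give P = [[−5, −2], [3, 1]] with P⁻¹ = [[1, 2], [−3, −5]], and A = P·diag(−2, −3)·P⁻¹.
Then A⁸ = P·diag(256, 6561)·P⁻¹ = [[−1280, −13122], [768, 6561]] · [[1, 2], [−3, −5]] = [[38086, 63050], [−18915, −31269]].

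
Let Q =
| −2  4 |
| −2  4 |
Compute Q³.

[[−8, 16], [−8, 16]]

Q² = [[−4, 8], [−4, 8]]
Q³ = [[−8, 16], [−8, 16]]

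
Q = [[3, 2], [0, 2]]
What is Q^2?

[[9, 10], [0, 4]]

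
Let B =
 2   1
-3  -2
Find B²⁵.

[[2, 1], [-3, -2]]

B² = I (check: tr B = 0 and det B = -1), so B²⁵ = B since 25 is odd.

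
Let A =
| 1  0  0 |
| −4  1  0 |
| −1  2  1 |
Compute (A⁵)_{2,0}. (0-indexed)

A = I + N where N = [[0, 0, 0], [−4, 0, 0], [−1, 2, 0]] is strictly lower-triangular, so N³ = 0.
(I + N)⁵ = I + 5·N + 10·N² = [[1, 0, 0], [−20, 1, 0], [−85, 10, 1]].

−85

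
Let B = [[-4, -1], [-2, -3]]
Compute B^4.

[[422, 203], [406, 219]]

B^2 = [[18, 7], [14, 11]]
B^3 = [[-86, -39], [-78, -47]]
B^4 = [[422, 203], [406, 219]]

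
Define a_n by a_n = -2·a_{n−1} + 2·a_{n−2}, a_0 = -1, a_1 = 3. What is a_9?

9136

With companion matrix B = [[-2, 2], [1, 0]], [a_n, a_{n−1}]ᵀ = B·[a_{n−1}, a_{n−2}]ᵀ, so [a_9, a_8]ᵀ = B⁸·[a_1, a_0]ᵀ.
B⁸ = [[2448, -1792], [-896, 656]], giving [a_9, a_8]ᵀ = [[9136], [-3344]].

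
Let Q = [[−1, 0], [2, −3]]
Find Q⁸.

tr Q = −4 and det Q = 3, so the characteristic polynomial is λ² − (−4)λ + (3) with roots −1 and −3.
Eigenvectors give P = [[1, 0], [1, −1]] with P⁻¹ = [[1, 0], [1, −1]], and Q = P·diag(−1, −3)·P⁻¹.
Then Q⁸ = P·diag(1, 6561)·P⁻¹ = [[1, 0], [1, −6561]] · [[1, 0], [1, −1]] = [[1, 0], [−6560, 6561]].

[[1, 0], [−6560, 6561]]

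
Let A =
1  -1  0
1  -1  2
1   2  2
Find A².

[[0, 0, -2], [2, 4, 2], [5, 1, 8]]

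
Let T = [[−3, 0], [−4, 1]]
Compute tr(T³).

tr T = −2 and det T = −3, so the characteristic polynomial is λ² − (−2)λ + (−3) with roots 1 and −3.
Eigenvectors give P = [[0, 1], [−1, 1]] with P⁻¹ = [[1, −1], [1, 0]], and T = P·diag(1, −3)·P⁻¹.
Then T³ = P·diag(1, −27)·P⁻¹ = [[0, −27], [−1, −27]] · [[1, −1], [1, 0]] = [[−27, 0], [−28, 1]].

−26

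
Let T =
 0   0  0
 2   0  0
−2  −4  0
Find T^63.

T is strictly triangular, hence nilpotent: T^3 = 0, so T^63 = 0.

[[0, 0, 0], [0, 0, 0], [0, 0, 0]]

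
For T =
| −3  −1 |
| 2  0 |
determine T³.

[[−15, −7], [14, 6]]

tr T = −3 and det T = 2, so the characteristic polynomial is λ² − (−3)λ + (2) with roots −1 and −2.
Eigenvectors give P = [[1, −1], [−2, 1]] with P⁻¹ = [[−1, −1], [−2, −1]], and T = P·diag(−1, −2)·P⁻¹.
Then T³ = P·diag(−1, −8)·P⁻¹ = [[−1, 8], [2, −8]] · [[−1, −1], [−2, −1]] = [[−15, −7], [14, 6]].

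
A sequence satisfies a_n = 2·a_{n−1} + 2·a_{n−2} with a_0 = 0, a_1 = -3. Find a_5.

With companion matrix M = [[2, 2], [1, 0]], [a_n, a_{n−1}]ᵀ = M·[a_{n−1}, a_{n−2}]ᵀ, so [a_5, a_4]ᵀ = M⁴·[a_1, a_0]ᵀ.
M⁴ = [[44, 32], [16, 12]], giving [a_5, a_4]ᵀ = [[-132], [-48]].

-132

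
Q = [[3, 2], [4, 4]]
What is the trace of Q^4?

Q^2 = [[17, 14], [28, 24]]
Q^3 = [[107, 90], [180, 152]]
Q^4 = [[681, 574], [1148, 968]]

1649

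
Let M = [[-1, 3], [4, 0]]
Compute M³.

M² = [[13, -3], [-4, 12]]
M³ = [[-25, 39], [52, -12]]

[[-25, 39], [52, -12]]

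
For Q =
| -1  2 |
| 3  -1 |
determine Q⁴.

[[73, -56], [-84, 73]]

Q² = [[7, -4], [-6, 7]]
Q³ = [[-19, 18], [27, -19]]
Q⁴ = [[73, -56], [-84, 73]]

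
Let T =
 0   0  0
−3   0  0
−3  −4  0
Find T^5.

T is strictly triangular, hence nilpotent: T^3 = 0, so T^5 = 0.

[[0, 0, 0], [0, 0, 0], [0, 0, 0]]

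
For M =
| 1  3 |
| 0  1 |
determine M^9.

[[1, 27], [0, 1]]

M = I + N where N = [[0, 3], [0, 0]] is strictly upper-triangular, so N^2 = 0.
(I + N)^9 = I + 9·N = [[1, 27], [0, 1]].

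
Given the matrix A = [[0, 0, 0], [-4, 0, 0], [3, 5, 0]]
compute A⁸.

A is strictly triangular, hence nilpotent: A³ = 0, so A⁸ = 0.

[[0, 0, 0], [0, 0, 0], [0, 0, 0]]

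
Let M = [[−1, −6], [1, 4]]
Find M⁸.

tr M = 3 and det M = 2, so the characteristic polynomial is λ² − (3)λ + (2) with roots 2 and 1.
Eigenvectors give P = [[−2, 3], [1, −1]] with P⁻¹ = [[1, 3], [1, 2]], and M = P·diag(2, 1)·P⁻¹.
Then M⁸ = P·diag(256, 1)·P⁻¹ = [[−512, 3], [256, −1]] · [[1, 3], [1, 2]] = [[−509, −1530], [255, 766]].

[[−509, −1530], [255, 766]]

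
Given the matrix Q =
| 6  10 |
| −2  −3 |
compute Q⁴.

tr Q = 3 and det Q = 2, so the characteristic polynomial is λ² − (3)λ + (2) with roots 1 and 2.
Eigenvectors give P = [[−2, −5], [1, 2]] with P⁻¹ = [[2, 5], [−1, −2]], and Q = P·diag(1, 2)·P⁻¹.
Then Q⁴ = P·diag(1, 16)·P⁻¹ = [[−2, −80], [1, 32]] · [[2, 5], [−1, −2]] = [[76, 150], [−30, −59]].

[[76, 150], [−30, −59]]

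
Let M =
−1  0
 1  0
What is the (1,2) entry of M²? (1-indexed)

0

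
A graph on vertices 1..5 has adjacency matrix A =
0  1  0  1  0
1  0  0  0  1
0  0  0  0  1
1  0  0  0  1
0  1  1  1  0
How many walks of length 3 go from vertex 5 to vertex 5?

0

The number of length-3 walks from vertex 5 to vertex 5 is entry (5,5) of A^3, where A is the adjacency matrix.
A^2 = [[2, 0, 0, 0, 2], [0, 2, 1, 2, 0], [0, 1, 1, 1, 0], [0, 2, 1, 2, 0], [2, 0, 0, 0, 3]]
A^3 = [[0, 4, 2, 4, 0], [4, 0, 0, 0, 5], [2, 0, 0, 0, 3], [4, 0, 0, 0, 5], [0, 5, 3, 5, 0]]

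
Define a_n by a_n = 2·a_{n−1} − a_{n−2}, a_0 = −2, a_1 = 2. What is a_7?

With companion matrix Q = [[2, −1], [1, 0]], [a_n, a_{n−1}]ᵀ = Q·[a_{n−1}, a_{n−2}]ᵀ, so [a_7, a_6]ᵀ = Q⁶·[a_1, a_0]ᵀ.
Q⁶ = [[7, −6], [6, −5]], giving [a_7, a_6]ᵀ = [[26], [22]].

26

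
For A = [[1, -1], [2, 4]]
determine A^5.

tr A = 5 and det A = 6, so the characteristic polynomial is λ² − (5)λ + (6) with roots 3 and 2.
Eigenvectors give P = [[-1, -1], [2, 1]] with P⁻¹ = [[1, 1], [-2, -1]], and A = P·diag(3, 2)·P⁻¹.
Then A^5 = P·diag(243, 32)·P⁻¹ = [[-243, -32], [486, 32]] · [[1, 1], [-2, -1]] = [[-179, -211], [422, 454]].

[[-179, -211], [422, 454]]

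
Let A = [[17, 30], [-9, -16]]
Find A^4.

[[91, 150], [-45, -74]]

tr A = 1 and det A = -2, so the characteristic polynomial is λ² − (1)λ + (-2) with roots -1 and 2.
Eigenvectors give P = [[5, -2], [-3, 1]] with P⁻¹ = [[-1, -2], [-3, -5]], and A = P·diag(-1, 2)·P⁻¹.
Then A^4 = P·diag(1, 16)·P⁻¹ = [[5, -32], [-3, 16]] · [[-1, -2], [-3, -5]] = [[91, 150], [-45, -74]].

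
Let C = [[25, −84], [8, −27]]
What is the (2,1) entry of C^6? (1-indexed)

tr C = −2 and det C = −3, so the characteristic polynomial is λ² − (−2)λ + (−3) with roots 1 and −3.
Eigenvectors give P = [[−7, 3], [−2, 1]] with P⁻¹ = [[−1, 3], [−2, 7]], and C = P·diag(1, −3)·P⁻¹.
Then C^6 = P·diag(1, 729)·P⁻¹ = [[−7, 2187], [−2, 729]] · [[−1, 3], [−2, 7]] = [[−4367, 15288], [−1456, 5097]].

−1456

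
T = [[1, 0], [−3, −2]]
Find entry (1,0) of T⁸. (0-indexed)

255

tr T = −1 and det T = −2, so the characteristic polynomial is λ² − (−1)λ + (−2) with roots −2 and 1.
Eigenvectors give P = [[0, −1], [1, 1]] with P⁻¹ = [[1, 1], [−1, 0]], and T = P·diag(−2, 1)·P⁻¹.
Then T⁸ = P·diag(256, 1)·P⁻¹ = [[0, −1], [256, 1]] · [[1, 1], [−1, 0]] = [[1, 0], [255, 256]].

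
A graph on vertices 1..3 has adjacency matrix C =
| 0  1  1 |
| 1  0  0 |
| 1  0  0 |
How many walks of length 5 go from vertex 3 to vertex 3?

The number of length-5 walks from vertex 3 to vertex 3 is entry (3,3) of C⁵, where C is the adjacency matrix.
C² = [[2, 0, 0], [0, 1, 1], [0, 1, 1]]
C³ = [[0, 2, 2], [2, 0, 0], [2, 0, 0]]
C⁴ = [[4, 0, 0], [0, 2, 2], [0, 2, 2]]
C⁵ = [[0, 4, 4], [4, 0, 0], [4, 0, 0]]

0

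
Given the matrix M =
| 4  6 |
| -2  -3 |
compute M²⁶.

M² = M (a projection; rank 1, trace 1), so M²⁶ = M.

[[4, 6], [-2, -3]]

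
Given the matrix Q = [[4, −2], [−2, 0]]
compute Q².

[[20, −8], [−8, 4]]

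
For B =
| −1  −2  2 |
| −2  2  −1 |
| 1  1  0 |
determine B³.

[[−7, −14, 14], [−17, 14, −13], [4, 7, −6]]

B² = [[7, 0, 0], [−3, 7, −6], [−3, 0, 1]]
B³ = [[−7, −14, 14], [−17, 14, −13], [4, 7, −6]]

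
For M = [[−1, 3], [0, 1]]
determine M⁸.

[[1, 0], [0, 1]]

M² = I (check: tr M = 0 and det M = −1), so M⁸ = I since 8 is even.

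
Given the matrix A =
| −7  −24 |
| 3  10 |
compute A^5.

[[−247, −744], [93, 280]]

tr A = 3 and det A = 2, so the characteristic polynomial is λ² − (3)λ + (2) with roots 2 and 1.
Eigenvectors give P = [[8, −3], [−3, 1]] with P⁻¹ = [[−1, −3], [−3, −8]], and A = P·diag(2, 1)·P⁻¹.
Then A^5 = P·diag(32, 1)·P⁻¹ = [[256, −3], [−96, 1]] · [[−1, −3], [−3, −8]] = [[−247, −744], [93, 280]].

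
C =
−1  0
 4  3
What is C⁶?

tr C = 2 and det C = −3, so the characteristic polynomial is λ² − (2)λ + (−3) with roots 3 and −1.
Eigenvectors give P = [[0, −1], [−1, 1]] with P⁻¹ = [[−1, −1], [−1, 0]], and C = P·diag(3, −1)·P⁻¹.
Then C⁶ = P·diag(729, 1)·P⁻¹ = [[0, −1], [−729, 1]] · [[−1, −1], [−1, 0]] = [[1, 0], [728, 729]].

[[1, 0], [728, 729]]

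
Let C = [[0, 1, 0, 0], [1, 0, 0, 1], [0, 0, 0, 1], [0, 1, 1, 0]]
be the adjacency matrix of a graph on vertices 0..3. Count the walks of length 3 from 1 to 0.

2

The number of length-3 walks from vertex 1 to vertex 0 is entry (1,0) of C³, where C is the adjacency matrix.
C² = [[1, 0, 0, 1], [0, 2, 1, 0], [0, 1, 1, 0], [1, 0, 0, 2]]
C³ = [[0, 2, 1, 0], [2, 0, 0, 3], [1, 0, 0, 2], [0, 3, 2, 0]]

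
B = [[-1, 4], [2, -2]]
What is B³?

B² = [[9, -12], [-6, 12]]
B³ = [[-33, 60], [30, -48]]

[[-33, 60], [30, -48]]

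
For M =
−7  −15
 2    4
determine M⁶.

[[379, 945], [−126, −314]]

tr M = −3 and det M = 2, so the characteristic polynomial is λ² − (−3)λ + (2) with roots −1 and −2.
Eigenvectors give P = [[5, 3], [−2, −1]] with P⁻¹ = [[−1, −3], [2, 5]], and M = P·diag(−1, −2)·P⁻¹.
Then M⁶ = P·diag(1, 64)·P⁻¹ = [[5, 192], [−2, −64]] · [[−1, −3], [2, 5]] = [[379, 945], [−126, −314]].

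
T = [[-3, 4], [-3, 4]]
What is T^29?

T² = T (a projection; rank 1, trace 1), so T^29 = T.

[[-3, 4], [-3, 4]]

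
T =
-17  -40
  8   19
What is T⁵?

[[-977, -2440], [488, 1219]]

tr T = 2 and det T = -3, so the characteristic polynomial is λ² − (2)λ + (-3) with roots -1 and 3.
Eigenvectors give P = [[5, -2], [-2, 1]] with P⁻¹ = [[1, 2], [2, 5]], and T = P·diag(-1, 3)·P⁻¹.
Then T⁵ = P·diag(-1, 243)·P⁻¹ = [[-5, -486], [2, 243]] · [[1, 2], [2, 5]] = [[-977, -2440], [488, 1219]].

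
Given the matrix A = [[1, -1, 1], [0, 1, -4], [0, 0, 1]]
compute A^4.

A = I + N where N = [[0, -1, 1], [0, 0, -4], [0, 0, 0]] is strictly upper-triangular, so N^3 = 0.
(I + N)^4 = I + 4·N + 6·N^2 = [[1, -4, 28], [0, 1, -16], [0, 0, 1]].

[[1, -4, 28], [0, 1, -16], [0, 0, 1]]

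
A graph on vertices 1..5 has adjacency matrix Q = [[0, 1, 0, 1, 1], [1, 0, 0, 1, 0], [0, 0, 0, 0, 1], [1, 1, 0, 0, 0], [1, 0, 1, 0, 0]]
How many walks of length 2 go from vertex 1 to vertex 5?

0

The number of length-2 walks from vertex 1 to vertex 5 is entry (1,5) of Q^2, where Q is the adjacency matrix.
Q^2 = [[3, 1, 1, 1, 0], [1, 2, 0, 1, 1], [1, 0, 1, 0, 0], [1, 1, 0, 2, 1], [0, 1, 0, 1, 2]]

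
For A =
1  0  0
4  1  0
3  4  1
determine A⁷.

A = I + N where N = [[0, 0, 0], [4, 0, 0], [3, 4, 0]] is strictly lower-triangular, so N³ = 0.
(I + N)⁷ = I + 7·N + 21·N² = [[1, 0, 0], [28, 1, 0], [357, 28, 1]].

[[1, 0, 0], [28, 1, 0], [357, 28, 1]]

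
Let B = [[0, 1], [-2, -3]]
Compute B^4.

tr B = -3 and det B = 2, so the characteristic polynomial is λ² − (-3)λ + (2) with roots -1 and -2.
Eigenvectors give P = [[-1, -1], [1, 2]] with P⁻¹ = [[-2, -1], [1, 1]], and B = P·diag(-1, -2)·P⁻¹.
Then B^4 = P·diag(1, 16)·P⁻¹ = [[-1, -16], [1, 32]] · [[-2, -1], [1, 1]] = [[-14, -15], [30, 31]].

[[-14, -15], [30, 31]]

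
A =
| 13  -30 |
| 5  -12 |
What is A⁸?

tr A = 1 and det A = -6, so the characteristic polynomial is λ² − (1)λ + (-6) with roots 3 and -2.
Eigenvectors give P = [[3, -2], [1, -1]] with P⁻¹ = [[1, -2], [1, -3]], and A = P·diag(3, -2)·P⁻¹.
Then A⁸ = P·diag(6561, 256)·P⁻¹ = [[19683, -512], [6561, -256]] · [[1, -2], [1, -3]] = [[19171, -37830], [6305, -12354]].

[[19171, -37830], [6305, -12354]]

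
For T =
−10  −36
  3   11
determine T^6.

tr T = 1 and det T = −2, so the characteristic polynomial is λ² − (1)λ + (−2) with roots −1 and 2.
Eigenvectors give P = [[4, 3], [−1, −1]] with P⁻¹ = [[1, 3], [−1, −4]], and T = P·diag(−1, 2)·P⁻¹.
Then T^6 = P·diag(1, 64)·P⁻¹ = [[4, 192], [−1, −64]] · [[1, 3], [−1, −4]] = [[−188, −756], [63, 253]].

[[−188, −756], [63, 253]]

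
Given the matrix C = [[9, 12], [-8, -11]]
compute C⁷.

[[4377, 6564], [-4376, -6563]]

tr C = -2 and det C = -3, so the characteristic polynomial is λ² − (-2)λ + (-3) with roots -3 and 1.
Eigenvectors give P = [[-1, 3], [1, -2]] with P⁻¹ = [[2, 3], [1, 1]], and C = P·diag(-3, 1)·P⁻¹.
Then C⁷ = P·diag(-2187, 1)·P⁻¹ = [[2187, 3], [-2187, -2]] · [[2, 3], [1, 1]] = [[4377, 6564], [-4376, -6563]].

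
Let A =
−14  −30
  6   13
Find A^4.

tr A = −1 and det A = −2, so the characteristic polynomial is λ² − (−1)λ + (−2) with roots 1 and −2.
Eigenvectors give P = [[−2, −5], [1, 2]] with P⁻¹ = [[2, 5], [−1, −2]], and A = P·diag(1, −2)·P⁻¹.
Then A^4 = P·diag(1, 16)·P⁻¹ = [[−2, −80], [1, 32]] · [[2, 5], [−1, −2]] = [[76, 150], [−30, −59]].

[[76, 150], [−30, −59]]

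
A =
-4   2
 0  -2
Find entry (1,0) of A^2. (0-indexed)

0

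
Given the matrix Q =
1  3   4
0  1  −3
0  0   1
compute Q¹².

[[1, 36, −546], [0, 1, −36], [0, 0, 1]]

Q = I + N where N = [[0, 3, 4], [0, 0, −3], [0, 0, 0]] is strictly upper-triangular, so N³ = 0.
(I + N)¹² = I + 12·N + 66·N² = [[1, 36, −546], [0, 1, −36], [0, 0, 1]].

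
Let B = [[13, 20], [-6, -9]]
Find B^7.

tr B = 4 and det B = 3, so the characteristic polynomial is λ² − (4)λ + (3) with roots 3 and 1.
Eigenvectors give P = [[-2, -5], [1, 3]] with P⁻¹ = [[-3, -5], [1, 2]], and B = P·diag(3, 1)·P⁻¹.
Then B^7 = P·diag(2187, 1)·P⁻¹ = [[-4374, -5], [2187, 3]] · [[-3, -5], [1, 2]] = [[13117, 21860], [-6558, -10929]].

[[13117, 21860], [-6558, -10929]]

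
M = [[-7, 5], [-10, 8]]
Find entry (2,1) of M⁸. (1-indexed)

-12610

tr M = 1 and det M = -6, so the characteristic polynomial is λ² − (1)λ + (-6) with roots -2 and 3.
Eigenvectors give P = [[1, -1], [1, -2]] with P⁻¹ = [[2, -1], [1, -1]], and M = P·diag(-2, 3)·P⁻¹.
Then M⁸ = P·diag(256, 6561)·P⁻¹ = [[256, -6561], [256, -13122]] · [[2, -1], [1, -1]] = [[-6049, 6305], [-12610, 12866]].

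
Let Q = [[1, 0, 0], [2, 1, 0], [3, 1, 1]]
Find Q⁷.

Q = I + N where N = [[0, 0, 0], [2, 0, 0], [3, 1, 0]] is strictly lower-triangular, so N³ = 0.
(I + N)⁷ = I + 7·N + 21·N² = [[1, 0, 0], [14, 1, 0], [63, 7, 1]].

[[1, 0, 0], [14, 1, 0], [63, 7, 1]]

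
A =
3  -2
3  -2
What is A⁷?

[[3, -2], [3, -2]]

A² = A (a projection; rank 1, trace 1), so A⁷ = A.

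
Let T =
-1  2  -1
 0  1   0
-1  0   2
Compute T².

[[2, 0, -1], [0, 1, 0], [-1, -2, 5]]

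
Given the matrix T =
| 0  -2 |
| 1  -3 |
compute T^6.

[[-62, 126], [-63, 127]]

tr T = -3 and det T = 2, so the characteristic polynomial is λ² − (-3)λ + (2) with roots -2 and -1.
Eigenvectors give P = [[1, 2], [1, 1]] with P⁻¹ = [[-1, 2], [1, -1]], and T = P·diag(-2, -1)·P⁻¹.
Then T^6 = P·diag(64, 1)·P⁻¹ = [[64, 2], [64, 1]] · [[-1, 2], [1, -1]] = [[-62, 126], [-63, 127]].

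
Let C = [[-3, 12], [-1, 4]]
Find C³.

C² = C (a projection; rank 1, trace 1), so C³ = C.

[[-3, 12], [-1, 4]]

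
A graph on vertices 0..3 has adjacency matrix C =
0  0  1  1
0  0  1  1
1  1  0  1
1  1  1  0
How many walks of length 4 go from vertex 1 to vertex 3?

The number of length-4 walks from vertex 1 to vertex 3 is entry (1,3) of C⁴, where C is the adjacency matrix.
C² = [[2, 2, 1, 1], [2, 2, 1, 1], [1, 1, 3, 2], [1, 1, 2, 3]]
C³ = [[2, 2, 5, 5], [2, 2, 5, 5], [5, 5, 4, 5], [5, 5, 5, 4]]
C⁴ = [[10, 10, 9, 9], [10, 10, 9, 9], [9, 9, 15, 14], [9, 9, 14, 15]]

9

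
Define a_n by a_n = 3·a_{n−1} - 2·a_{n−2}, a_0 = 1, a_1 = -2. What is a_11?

With companion matrix B = [[3, -2], [1, 0]], [a_n, a_{n−1}]ᵀ = B·[a_{n−1}, a_{n−2}]ᵀ, so [a_11, a_10]ᵀ = B¹⁰·[a_1, a_0]ᵀ.
B¹⁰ = [[2047, -2046], [1023, -1022]], giving [a_11, a_10]ᵀ = [[-6140], [-3068]].

-6140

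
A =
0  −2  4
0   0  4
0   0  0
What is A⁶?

[[0, 0, 0], [0, 0, 0], [0, 0, 0]]

A is strictly triangular, hence nilpotent: A³ = 0, so A⁶ = 0.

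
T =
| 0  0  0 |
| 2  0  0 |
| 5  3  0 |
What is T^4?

[[0, 0, 0], [0, 0, 0], [0, 0, 0]]

T is strictly triangular, hence nilpotent: T^3 = 0, so T^4 = 0.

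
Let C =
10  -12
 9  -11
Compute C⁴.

[[-44, 60], [-45, 61]]

tr C = -1 and det C = -2, so the characteristic polynomial is λ² − (-1)λ + (-2) with roots 1 and -2.
Eigenvectors give P = [[-4, -1], [-3, -1]] with P⁻¹ = [[-1, 1], [3, -4]], and C = P·diag(1, -2)·P⁻¹.
Then C⁴ = P·diag(1, 16)·P⁻¹ = [[-4, -16], [-3, -16]] · [[-1, 1], [3, -4]] = [[-44, 60], [-45, 61]].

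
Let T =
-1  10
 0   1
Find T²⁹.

[[-1, 10], [0, 1]]

T² = I (check: tr T = 0 and det T = -1), so T²⁹ = T since 29 is odd.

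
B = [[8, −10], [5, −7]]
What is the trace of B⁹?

tr B = 1 and det B = −6, so the characteristic polynomial is λ² − (1)λ + (−6) with roots 3 and −2.
Eigenvectors give P = [[2, 1], [1, 1]] with P⁻¹ = [[1, −1], [−1, 2]], and B = P·diag(3, −2)·P⁻¹.
Then B⁹ = P·diag(19683, −512)·P⁻¹ = [[39366, −512], [19683, −512]] · [[1, −1], [−1, 2]] = [[39878, −40390], [20195, −20707]].

19171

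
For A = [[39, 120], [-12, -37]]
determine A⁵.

[[2439, 7320], [-732, -2197]]

tr A = 2 and det A = -3, so the characteristic polynomial is λ² − (2)λ + (-3) with roots -1 and 3.
Eigenvectors give P = [[-3, 10], [1, -3]] with P⁻¹ = [[3, 10], [1, 3]], and A = P·diag(-1, 3)·P⁻¹.
Then A⁵ = P·diag(-1, 243)·P⁻¹ = [[3, 2430], [-1, -729]] · [[3, 10], [1, 3]] = [[2439, 7320], [-732, -2197]].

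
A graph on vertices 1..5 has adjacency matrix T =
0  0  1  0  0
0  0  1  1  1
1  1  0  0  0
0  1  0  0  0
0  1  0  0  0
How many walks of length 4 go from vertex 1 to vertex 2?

4

The number of length-4 walks from vertex 1 to vertex 2 is entry (1,2) of T⁴, where T is the adjacency matrix.
T² = [[1, 1, 0, 0, 0], [1, 3, 0, 0, 0], [0, 0, 2, 1, 1], [0, 0, 1, 1, 1], [0, 0, 1, 1, 1]]
T³ = [[0, 0, 2, 1, 1], [0, 0, 4, 3, 3], [2, 4, 0, 0, 0], [1, 3, 0, 0, 0], [1, 3, 0, 0, 0]]
T⁴ = [[2, 4, 0, 0, 0], [4, 10, 0, 0, 0], [0, 0, 6, 4, 4], [0, 0, 4, 3, 3], [0, 0, 4, 3, 3]]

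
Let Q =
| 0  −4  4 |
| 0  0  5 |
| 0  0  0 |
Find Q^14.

[[0, 0, 0], [0, 0, 0], [0, 0, 0]]

Q is strictly triangular, hence nilpotent: Q^3 = 0, so Q^14 = 0.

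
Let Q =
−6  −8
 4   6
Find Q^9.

tr Q = 0 and det Q = −4, so the characteristic polynomial is λ² − (0)λ + (−4) with roots 2 and −2.
Eigenvectors give P = [[−1, −2], [1, 1]] with P⁻¹ = [[1, 2], [−1, −1]], and Q = P·diag(2, −2)·P⁻¹.
Then Q^9 = P·diag(512, −512)·P⁻¹ = [[−512, 1024], [512, −512]] · [[1, 2], [−1, −1]] = [[−1536, −2048], [1024, 1536]].

[[−1536, −2048], [1024, 1536]]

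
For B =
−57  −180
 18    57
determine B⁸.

[[6561, 0], [0, 6561]]

tr B = 0 and det B = −9, so the characteristic polynomial is λ² − (0)λ + (−9) with roots 3 and −3.
Eigenvectors give P = [[3, 10], [−1, −3]] with P⁻¹ = [[−3, −10], [1, 3]], and B = P·diag(3, −3)·P⁻¹.
Then B⁸ = P·diag(6561, 6561)·P⁻¹ = [[19683, 65610], [−6561, −19683]] · [[−3, −10], [1, 3]] = [[6561, 0], [0, 6561]].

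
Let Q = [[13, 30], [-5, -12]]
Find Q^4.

[[211, 390], [-65, -114]]

tr Q = 1 and det Q = -6, so the characteristic polynomial is λ² − (1)λ + (-6) with roots -2 and 3.
Eigenvectors give P = [[2, -3], [-1, 1]] with P⁻¹ = [[-1, -3], [-1, -2]], and Q = P·diag(-2, 3)·P⁻¹.
Then Q^4 = P·diag(16, 81)·P⁻¹ = [[32, -243], [-16, 81]] · [[-1, -3], [-1, -2]] = [[211, 390], [-65, -114]].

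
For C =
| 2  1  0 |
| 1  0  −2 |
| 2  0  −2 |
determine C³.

[[8, 5, 0], [5, −2, −10], [10, 0, −12]]

C² = [[5, 2, −2], [−2, 1, 4], [0, 2, 4]]
C³ = [[8, 5, 0], [5, −2, −10], [10, 0, −12]]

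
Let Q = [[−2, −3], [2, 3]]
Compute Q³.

Q² = Q (a projection; rank 1, trace 1), so Q³ = Q.

[[−2, −3], [2, 3]]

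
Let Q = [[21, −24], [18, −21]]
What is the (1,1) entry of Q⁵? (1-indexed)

tr Q = 0 and det Q = −9, so the characteristic polynomial is λ² − (0)λ + (−9) with roots −3 and 3.
Eigenvectors give P = [[1, −4], [1, −3]] with P⁻¹ = [[−3, 4], [−1, 1]], and Q = P·diag(−3, 3)·P⁻¹.
Then Q⁵ = P·diag(−243, 243)·P⁻¹ = [[−243, −972], [−243, −729]] · [[−3, 4], [−1, 1]] = [[1701, −1944], [1458, −1701]].

1701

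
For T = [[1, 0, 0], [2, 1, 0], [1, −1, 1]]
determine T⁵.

T = I + N where N = [[0, 0, 0], [2, 0, 0], [1, −1, 0]] is strictly lower-triangular, so N³ = 0.
(I + N)⁵ = I + 5·N + 10·N² = [[1, 0, 0], [10, 1, 0], [−15, −5, 1]].

[[1, 0, 0], [10, 1, 0], [−15, −5, 1]]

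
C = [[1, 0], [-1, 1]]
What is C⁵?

[[1, 0], [-5, 1]]

C = I + N where N = [[0, 0], [-1, 0]] is strictly lower-triangular, so N² = 0.
(I + N)⁵ = I + 5·N = [[1, 0], [-5, 1]].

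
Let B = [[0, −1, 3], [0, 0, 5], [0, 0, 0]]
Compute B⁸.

[[0, 0, 0], [0, 0, 0], [0, 0, 0]]

B is strictly triangular, hence nilpotent: B³ = 0, so B⁸ = 0.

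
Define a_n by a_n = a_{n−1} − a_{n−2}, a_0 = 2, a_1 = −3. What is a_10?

3

With companion matrix T = [[1, −1], [1, 0]], [a_n, a_{n−1}]ᵀ = T·[a_{n−1}, a_{n−2}]ᵀ, so [a_10, a_9]ᵀ = T⁹·[a_1, a_0]ᵀ.
T⁹ = [[−1, 0], [0, −1]], giving [a_10, a_9]ᵀ = [[3], [−2]].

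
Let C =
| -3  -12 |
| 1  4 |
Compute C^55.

[[-3, -12], [1, 4]]

C² = C (a projection; rank 1, trace 1), so C^55 = C.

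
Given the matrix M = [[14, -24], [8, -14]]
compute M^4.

tr M = 0 and det M = -4, so the characteristic polynomial is λ² − (0)λ + (-4) with roots -2 and 2.
Eigenvectors give P = [[3, -2], [2, -1]] with P⁻¹ = [[-1, 2], [-2, 3]], and M = P·diag(-2, 2)·P⁻¹.
Then M^4 = P·diag(16, 16)·P⁻¹ = [[48, -32], [32, -16]] · [[-1, 2], [-2, 3]] = [[16, 0], [0, 16]].

[[16, 0], [0, 16]]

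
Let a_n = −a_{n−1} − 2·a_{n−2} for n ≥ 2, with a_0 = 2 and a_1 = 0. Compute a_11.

With companion matrix A = [[−1, −2], [1, 0]], [a_n, a_{n−1}]ᵀ = A·[a_{n−1}, a_{n−2}]ᵀ, so [a_11, a_10]ᵀ = A^10·[a_1, a_0]ᵀ.
A^10 = [[23, −22], [11, 34]], giving [a_11, a_10]ᵀ = [[−44], [68]].

−44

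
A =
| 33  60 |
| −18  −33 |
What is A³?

[[297, 540], [−162, −297]]

tr A = 0 and det A = −9, so the characteristic polynomial is λ² − (0)λ + (−9) with roots 3 and −3.
Eigenvectors give P = [[2, −5], [−1, 3]] with P⁻¹ = [[3, 5], [1, 2]], and A = P·diag(3, −3)·P⁻¹.
Then A³ = P·diag(27, −27)·P⁻¹ = [[54, 135], [−27, −81]] · [[3, 5], [1, 2]] = [[297, 540], [−162, −297]].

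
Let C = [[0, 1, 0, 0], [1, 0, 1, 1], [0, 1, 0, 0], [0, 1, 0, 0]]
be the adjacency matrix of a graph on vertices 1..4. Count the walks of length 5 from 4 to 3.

The number of length-5 walks from vertex 4 to vertex 3 is entry (4,3) of C⁵, where C is the adjacency matrix.
C² = [[1, 0, 1, 1], [0, 3, 0, 0], [1, 0, 1, 1], [1, 0, 1, 1]]
C³ = [[0, 3, 0, 0], [3, 0, 3, 3], [0, 3, 0, 0], [0, 3, 0, 0]]
C⁴ = [[3, 0, 3, 3], [0, 9, 0, 0], [3, 0, 3, 3], [3, 0, 3, 3]]
C⁵ = [[0, 9, 0, 0], [9, 0, 9, 9], [0, 9, 0, 0], [0, 9, 0, 0]]

0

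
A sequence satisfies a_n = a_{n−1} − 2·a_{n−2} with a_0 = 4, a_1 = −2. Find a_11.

42

With companion matrix A = [[1, −2], [1, 0]], [a_n, a_{n−1}]ᵀ = A·[a_{n−1}, a_{n−2}]ᵀ, so [a_11, a_10]ᵀ = A¹⁰·[a_1, a_0]ᵀ.
A¹⁰ = [[23, 22], [−11, 34]], giving [a_11, a_10]ᵀ = [[42], [158]].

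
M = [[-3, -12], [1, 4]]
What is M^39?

[[-3, -12], [1, 4]]

M² = M (a projection; rank 1, trace 1), so M^39 = M.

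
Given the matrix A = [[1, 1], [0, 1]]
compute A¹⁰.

A = I + N where N = [[0, 1], [0, 0]] is strictly upper-triangular, so N² = 0.
(I + N)¹⁰ = I + 10·N = [[1, 10], [0, 1]].

[[1, 10], [0, 1]]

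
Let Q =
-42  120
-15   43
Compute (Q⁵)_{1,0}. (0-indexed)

tr Q = 1 and det Q = -6, so the characteristic polynomial is λ² − (1)λ + (-6) with roots 3 and -2.
Eigenvectors give P = [[8, 3], [3, 1]] with P⁻¹ = [[-1, 3], [3, -8]], and Q = P·diag(3, -2)·P⁻¹.
Then Q⁵ = P·diag(243, -32)·P⁻¹ = [[1944, -96], [729, -32]] · [[-1, 3], [3, -8]] = [[-2232, 6600], [-825, 2443]].

-825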